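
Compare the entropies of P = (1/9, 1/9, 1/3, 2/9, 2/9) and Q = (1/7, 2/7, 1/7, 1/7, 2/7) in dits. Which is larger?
Q

Computing entropies in dits:
H(P) = 0.6614
H(Q) = 0.6731

Distribution Q has higher entropy.

Intuition: The distribution closer to uniform (more spread out) has higher entropy.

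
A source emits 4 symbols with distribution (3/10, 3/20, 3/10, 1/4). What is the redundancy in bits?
0.0473 bits

Redundancy measures how far a source is from maximum entropy:
R = H_max - H(X)

Maximum entropy for 4 symbols: H_max = log_2(4) = 2.0000 bits
Actual entropy: H(X) = 1.9527 bits
Redundancy: R = 2.0000 - 1.9527 = 0.0473 bits

This redundancy represents potential for compression: the source could be compressed by 0.0473 bits per symbol.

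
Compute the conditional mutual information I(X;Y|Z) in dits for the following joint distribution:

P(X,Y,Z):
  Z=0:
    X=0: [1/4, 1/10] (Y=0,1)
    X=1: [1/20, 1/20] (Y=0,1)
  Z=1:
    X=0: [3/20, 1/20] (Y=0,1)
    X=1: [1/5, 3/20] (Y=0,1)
0.0073 dits

Conditional mutual information: I(X;Y|Z) = H(X|Z) + H(Y|Z) - H(X,Y|Z)

H(Z) = 0.2989
H(X,Z) = 0.5589 → H(X|Z) = 0.2601
H(Y,Z) = 0.5798 → H(Y|Z) = 0.2810
H(X,Y,Z) = 0.8326 → H(X,Y|Z) = 0.5338

I(X;Y|Z) = 0.2601 + 0.2810 - 0.5338 = 0.0073 dits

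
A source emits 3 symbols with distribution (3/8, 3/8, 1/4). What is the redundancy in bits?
0.0237 bits

Redundancy measures how far a source is from maximum entropy:
R = H_max - H(X)

Maximum entropy for 3 symbols: H_max = log_2(3) = 1.5850 bits
Actual entropy: H(X) = 1.5613 bits
Redundancy: R = 1.5850 - 1.5613 = 0.0237 bits

This redundancy represents potential for compression: the source could be compressed by 0.0237 bits per symbol.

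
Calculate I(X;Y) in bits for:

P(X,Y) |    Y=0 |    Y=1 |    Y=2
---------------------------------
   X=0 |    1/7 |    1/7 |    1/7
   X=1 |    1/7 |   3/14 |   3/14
0.0060 bits

Mutual information: I(X;Y) = H(X) + H(Y) - H(X,Y)

Marginals:
P(X) = (3/7, 4/7), H(X) = 0.9852 bits
P(Y) = (2/7, 5/14, 5/14), H(Y) = 1.5774 bits

Joint entropy: H(X,Y) = 2.5567 bits

I(X;Y) = 0.9852 + 1.5774 - 2.5567 = 0.0060 bits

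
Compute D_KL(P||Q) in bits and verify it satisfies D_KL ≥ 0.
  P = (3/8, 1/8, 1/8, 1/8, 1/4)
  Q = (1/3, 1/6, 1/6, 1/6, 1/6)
0.0543 bits

KL divergence satisfies the Gibbs inequality: D_KL(P||Q) ≥ 0 for all distributions P, Q.

D_KL(P||Q) = Σ p(x) log(p(x)/q(x))
Term by term:
  x=0: 3/8 × log_2[(3/8)/(1/3)] = 0.0637
  x=1: 1/8 × log_2[(1/8)/(1/6)] = -0.0519
  x=2: 1/8 × log_2[(1/8)/(1/6)] = -0.0519
  x=3: 1/8 × log_2[(1/8)/(1/6)] = -0.0519
  x=4: 1/4 × log_2[(1/4)/(1/6)] = 0.1462
D_KL(P||Q) = 0.0543 bits

D_KL(P||Q) = 0.0543 ≥ 0 ✓

This non-negativity is a fundamental property: relative entropy cannot be negative because it measures how different Q is from P.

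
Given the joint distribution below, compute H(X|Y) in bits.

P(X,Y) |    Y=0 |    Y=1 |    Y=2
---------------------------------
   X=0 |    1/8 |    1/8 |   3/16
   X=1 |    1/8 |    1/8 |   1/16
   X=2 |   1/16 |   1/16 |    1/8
1.4984 bits

Using the chain rule: H(X|Y) = H(X,Y) - H(Y)

First, compute H(X,Y) = 3.0778 bits

Marginal P(Y) = (5/16, 5/16, 3/8)
H(Y) = 1.5794 bits

H(X|Y) = H(X,Y) - H(Y) = 3.0778 - 1.5794 = 1.4984 bits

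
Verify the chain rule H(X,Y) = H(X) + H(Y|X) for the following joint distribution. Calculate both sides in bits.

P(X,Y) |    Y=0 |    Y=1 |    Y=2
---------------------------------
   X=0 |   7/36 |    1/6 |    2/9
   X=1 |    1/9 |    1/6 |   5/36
H(X,Y) = 2.5510, H(X) = 0.9799, H(Y|X) = 1.5711 (all in bits)

Chain rule: H(X,Y) = H(X) + H(Y|X)

Left side — joint entropy directly:
H(X,Y) = -Σ p(x,y) log p(x,y) = 2.5510 bits

Right side — compute H(Y|X) from the conditional distributions:
P(X) = (7/12, 5/12), so H(X) = 0.9799 bits
H(Y|X) = Σ_x P(X=x) · H(Y|X=x):
  P(Y|X=0) = (1/3, 2/7, 8/21), H(Y|X=0) = 1.5751, weight P(X=0) = 7/12
  P(Y|X=1) = (4/15, 2/5, 1/3), H(Y|X=1) = 1.5656, weight P(X=1) = 5/12
H(Y|X) = 1.5711 bits

H(X) + H(Y|X) = 0.9799 + 1.5711 = 2.5510 bits

Both sides equal 2.5510 bits. ✓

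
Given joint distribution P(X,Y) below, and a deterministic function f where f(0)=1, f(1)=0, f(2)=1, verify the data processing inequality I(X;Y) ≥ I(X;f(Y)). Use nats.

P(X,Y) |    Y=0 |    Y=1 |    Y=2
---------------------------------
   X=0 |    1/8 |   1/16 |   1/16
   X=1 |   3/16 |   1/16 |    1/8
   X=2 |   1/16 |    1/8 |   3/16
I(X;Y) = 0.0637, I(X;f(Y)) = 0.0141, inequality holds: 0.0637 ≥ 0.0141

Data Processing Inequality: For any Markov chain X → Y → Z, we have I(X;Y) ≥ I(X;Z).

Here Z = f(Y) is a deterministic function of Y, forming X → Y → Z.

Original I(X;Y) = 0.0637 nats

After applying f:
P(X,Z) where Z=f(Y):
- P(X,Z=0) = P(X,Y=1)
- P(X,Z=1) = P(X,Y=0) + P(X,Y=2)

I(X;Z) = I(X;f(Y)) = 0.0141 nats

Verification: 0.0637 ≥ 0.0141 ✓

Information cannot be created by processing; the function f can only lose information about X.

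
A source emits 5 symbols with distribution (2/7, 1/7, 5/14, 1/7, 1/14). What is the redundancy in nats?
0.1393 nats

Redundancy measures how far a source is from maximum entropy:
R = H_max - H(X)

Maximum entropy for 5 symbols: H_max = log_e(5) = 1.6094 nats
Actual entropy: H(X) = 1.4701 nats
Redundancy: R = 1.6094 - 1.4701 = 0.1393 nats

This redundancy represents potential for compression: the source could be compressed by 0.1393 nats per symbol.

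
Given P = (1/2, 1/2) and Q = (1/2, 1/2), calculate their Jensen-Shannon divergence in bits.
0.0000 bits

Jensen-Shannon divergence is:
JSD(P||Q) = 0.5 × D_KL(P||M) + 0.5 × D_KL(Q||M)
where M = 0.5 × (P + Q) is the mixture distribution.

M = 0.5 × (1/2, 1/2) + 0.5 × (1/2, 1/2) = (1/2, 1/2)

D_KL(P||M) = 0.0000 bits
D_KL(Q||M) = 0.0000 bits

JSD(P||Q) = 0.5 × 0.0000 + 0.5 × 0.0000 = 0.0000 bits

Unlike KL divergence, JSD is symmetric and bounded: 0 ≤ JSD ≤ log(2).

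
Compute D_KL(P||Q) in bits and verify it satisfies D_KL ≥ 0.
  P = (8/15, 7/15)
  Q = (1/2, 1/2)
0.0032 bits

KL divergence satisfies the Gibbs inequality: D_KL(P||Q) ≥ 0 for all distributions P, Q.

D_KL(P||Q) = Σ p(x) log(p(x)/q(x))
Term by term:
  x=0: 8/15 × log_2[(8/15)/(1/2)] = 0.0497
  x=1: 7/15 × log_2[(7/15)/(1/2)] = -0.0464
D_KL(P||Q) = 0.0032 bits

D_KL(P||Q) = 0.0032 ≥ 0 ✓

This non-negativity is a fundamental property: relative entropy cannot be negative because it measures how different Q is from P.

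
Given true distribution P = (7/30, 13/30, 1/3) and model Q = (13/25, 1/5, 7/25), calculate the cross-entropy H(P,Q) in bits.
1.8385 bits

Cross-entropy: H(P,Q) = -Σ p(x) log q(x)

Alternatively: H(P,Q) = H(P) + D_KL(P||Q)
H(P) = 1.5410 bits
D_KL(P||Q) = 0.2975 bits

H(P,Q) = 1.5410 + 0.2975 = 1.8385 bits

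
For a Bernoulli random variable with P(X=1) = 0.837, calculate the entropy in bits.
0.6414 bits

The binary entropy function is:
H(p) = -p log(p) - (1-p) log(1-p)

H(0.837) = -0.837 × log_2(0.837) - 0.163 × log_2(0.163)
H(0.837) = 0.6414 bits

Note: Binary entropy is maximized at p=0.5 (H=1 bit) and minimized at p=0 or p=1 (H=0).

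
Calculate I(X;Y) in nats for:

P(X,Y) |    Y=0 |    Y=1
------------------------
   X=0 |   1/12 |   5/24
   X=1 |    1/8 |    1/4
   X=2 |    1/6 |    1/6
0.0173 nats

Mutual information: I(X;Y) = H(X) + H(Y) - H(X,Y)

Marginals:
P(X) = (7/24, 3/8, 1/3), H(X) = 1.0934 nats
P(Y) = (3/8, 5/8), H(Y) = 0.6616 nats

Joint entropy: H(X,Y) = 1.7376 nats

I(X;Y) = 1.0934 + 0.6616 - 1.7376 = 0.0173 nats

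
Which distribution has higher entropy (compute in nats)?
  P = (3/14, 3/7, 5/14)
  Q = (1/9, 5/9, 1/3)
P

Computing entropies in nats:
H(P) = 1.0609
H(Q) = 0.9369

Distribution P has higher entropy.

Intuition: The distribution closer to uniform (more spread out) has higher entropy.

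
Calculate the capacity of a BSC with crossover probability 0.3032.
0.1148 bits

For a binary symmetric channel (BSC) with error probability p:
Capacity C = 1 - H(p) bits per symbol

where H(p) = -p log₂(p) - (1-p) log₂(1-p) is the binary entropy function.

H(0.3032) = 0.8852 bits
C = 1 - 0.8852 = 0.1148 bits per symbol

This means we can reliably transmit up to 0.1148 bits of information per channel use.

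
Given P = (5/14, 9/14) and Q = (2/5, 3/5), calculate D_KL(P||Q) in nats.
0.0039 nats

KL divergence: D_KL(P||Q) = Σ p(x) log(p(x)/q(x))

Computing term by term:
  x=0: 5/14 × log_e[(5/14)/(2/5)] = 5/14 × -0.1133 = -0.0405
  x=1: 9/14 × log_e[(9/14)/(3/5)] = 9/14 × 0.0690 = 0.0444

D_KL(P||Q) = 0.0039 nats

Note: KL divergence is always non-negative and equals 0 iff P = Q.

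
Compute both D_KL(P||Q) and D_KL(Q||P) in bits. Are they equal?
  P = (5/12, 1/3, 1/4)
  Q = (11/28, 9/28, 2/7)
D_KL(P||Q) = 0.0047, D_KL(Q||P) = 0.0048

KL divergence is not symmetric: D_KL(P||Q) ≠ D_KL(Q||P) in general.

D_KL(P||Q) = 0.0047 bits
D_KL(Q||P) = 0.0048 bits

No, they are not equal!

This asymmetry is why KL divergence is not a true distance metric.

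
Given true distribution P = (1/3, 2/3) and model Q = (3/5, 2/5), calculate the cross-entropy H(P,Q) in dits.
0.3392 dits

Cross-entropy: H(P,Q) = -Σ p(x) log q(x)

Alternatively: H(P,Q) = H(P) + D_KL(P||Q)
H(P) = 0.2764 dits
D_KL(P||Q) = 0.0628 dits

H(P,Q) = 0.2764 + 0.0628 = 0.3392 dits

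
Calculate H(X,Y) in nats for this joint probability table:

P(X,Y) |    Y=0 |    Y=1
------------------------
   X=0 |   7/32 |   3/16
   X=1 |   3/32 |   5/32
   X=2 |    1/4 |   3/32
1.7268 nats

Joint entropy is H(X,Y) = -Σ_{x,y} p(x,y) log p(x,y).

Summing over all non-zero entries:
H(X,Y) = -[7/32·log_e(7/32) + 3/16·log_e(3/16) + 3/32·log_e(3/32) + 5/32·log_e(5/32) + 1/4·log_e(1/4) + 3/32·log_e(3/32)]
H(X,Y) = 1.7268 nats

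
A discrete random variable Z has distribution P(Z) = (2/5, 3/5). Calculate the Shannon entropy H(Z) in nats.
0.6730 nats

Shannon entropy is H(X) = -Σ p(x) log p(x).

For P = (2/5, 3/5):
H = -2/5 × log_e(2/5) -3/5 × log_e(3/5)
H = 0.6730 nats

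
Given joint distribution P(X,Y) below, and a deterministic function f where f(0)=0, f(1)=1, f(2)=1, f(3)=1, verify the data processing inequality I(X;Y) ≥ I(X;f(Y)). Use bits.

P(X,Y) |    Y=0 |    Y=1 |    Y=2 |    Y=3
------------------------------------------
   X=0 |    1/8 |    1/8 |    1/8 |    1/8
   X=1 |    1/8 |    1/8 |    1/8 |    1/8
I(X;Y) = 0.0000, I(X;f(Y)) = 0.0000, inequality holds: 0.0000 ≥ 0.0000

Data Processing Inequality: For any Markov chain X → Y → Z, we have I(X;Y) ≥ I(X;Z).

Here Z = f(Y) is a deterministic function of Y, forming X → Y → Z.

Original I(X;Y) = 0.0000 bits

After applying f:
P(X,Z) where Z=f(Y):
- P(X,Z=0) = P(X,Y=0)
- P(X,Z=1) = P(X,Y=1) + P(X,Y=2) + P(X,Y=3)

I(X;Z) = I(X;f(Y)) = 0.0000 bits

Verification: 0.0000 ≥ 0.0000 ✓

Information cannot be created by processing; the function f can only lose information about X.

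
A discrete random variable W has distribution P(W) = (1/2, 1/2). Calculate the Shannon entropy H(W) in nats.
0.6931 nats

Shannon entropy is H(X) = -Σ p(x) log p(x).

For P = (1/2, 1/2):
H = -1/2 × log_e(1/2) -1/2 × log_e(1/2)
H = 0.6931 nats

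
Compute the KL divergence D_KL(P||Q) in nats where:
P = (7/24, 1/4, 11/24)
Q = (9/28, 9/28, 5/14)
0.0232 nats

KL divergence: D_KL(P||Q) = Σ p(x) log(p(x)/q(x))

Computing term by term:
  x=0: 7/24 × log_e[(7/24)/(9/28)] = 7/24 × -0.0972 = -0.0283
  x=1: 1/4 × log_e[(1/4)/(9/28)] = 1/4 × -0.2513 = -0.0628
  x=2: 11/24 × log_e[(11/24)/(5/14)] = 11/24 × 0.2495 = 0.1143

D_KL(P||Q) = 0.0232 nats

Note: KL divergence is always non-negative and equals 0 iff P = Q.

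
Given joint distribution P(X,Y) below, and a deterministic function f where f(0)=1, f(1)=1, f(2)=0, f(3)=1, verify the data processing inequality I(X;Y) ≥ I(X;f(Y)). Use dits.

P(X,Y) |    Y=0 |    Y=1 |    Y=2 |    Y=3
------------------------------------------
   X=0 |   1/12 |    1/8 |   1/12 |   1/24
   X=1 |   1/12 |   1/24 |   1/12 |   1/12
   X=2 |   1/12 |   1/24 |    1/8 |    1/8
I(X;Y) = 0.0231, I(X;f(Y)) = 0.0013, inequality holds: 0.0231 ≥ 0.0013

Data Processing Inequality: For any Markov chain X → Y → Z, we have I(X;Y) ≥ I(X;Z).

Here Z = f(Y) is a deterministic function of Y, forming X → Y → Z.

Original I(X;Y) = 0.0231 dits

After applying f:
P(X,Z) where Z=f(Y):
- P(X,Z=0) = P(X,Y=2)
- P(X,Z=1) = P(X,Y=0) + P(X,Y=1) + P(X,Y=3)

I(X;Z) = I(X;f(Y)) = 0.0013 dits

Verification: 0.0231 ≥ 0.0013 ✓

Information cannot be created by processing; the function f can only lose information about X.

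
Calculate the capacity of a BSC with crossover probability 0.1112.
0.4965 bits

For a binary symmetric channel (BSC) with error probability p:
Capacity C = 1 - H(p) bits per symbol

where H(p) = -p log₂(p) - (1-p) log₂(1-p) is the binary entropy function.

H(0.1112) = 0.5035 bits
C = 1 - 0.5035 = 0.4965 bits per symbol

This means we can reliably transmit up to 0.4965 bits of information per channel use.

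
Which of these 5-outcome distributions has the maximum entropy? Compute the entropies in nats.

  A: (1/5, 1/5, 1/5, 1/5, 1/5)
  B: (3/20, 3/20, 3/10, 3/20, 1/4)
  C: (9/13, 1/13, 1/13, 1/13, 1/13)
A

For a discrete distribution over n outcomes, entropy is maximized by the uniform distribution.

Computing entropies:
H(A) = 1.6094 nats
H(B) = 1.5615 nats
H(C) = 1.0438 nats

The uniform distribution (where all probabilities equal 1/5) achieves the maximum entropy of log_e(5) = 1.6094 nats.

Distribution A has the highest entropy.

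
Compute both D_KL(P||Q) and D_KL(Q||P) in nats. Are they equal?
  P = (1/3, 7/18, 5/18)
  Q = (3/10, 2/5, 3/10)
D_KL(P||Q) = 0.0028, D_KL(Q||P) = 0.0027

KL divergence is not symmetric: D_KL(P||Q) ≠ D_KL(Q||P) in general.

D_KL(P||Q) = 0.0028 nats
D_KL(Q||P) = 0.0027 nats

No, they are not equal!

This asymmetry is why KL divergence is not a true distance metric.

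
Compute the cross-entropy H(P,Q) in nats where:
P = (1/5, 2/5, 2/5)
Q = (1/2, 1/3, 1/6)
1.2948 nats

Cross-entropy: H(P,Q) = -Σ p(x) log q(x)

Alternatively: H(P,Q) = H(P) + D_KL(P||Q)
H(P) = 1.0549 nats
D_KL(P||Q) = 0.2399 nats

H(P,Q) = 1.0549 + 0.2399 = 1.2948 nats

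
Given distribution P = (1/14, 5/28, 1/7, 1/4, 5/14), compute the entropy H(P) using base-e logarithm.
1.4884 nats

Shannon entropy is H(X) = -Σ p(x) log p(x).

For P = (1/14, 5/28, 1/7, 1/4, 5/14):
H = -1/14 × log_e(1/14) -5/28 × log_e(5/28) -1/7 × log_e(1/7) -1/4 × log_e(1/4) -5/14 × log_e(5/14)
H = 1.4884 nats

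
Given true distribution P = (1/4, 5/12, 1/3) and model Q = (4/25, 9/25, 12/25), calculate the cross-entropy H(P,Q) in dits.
0.4901 dits

Cross-entropy: H(P,Q) = -Σ p(x) log q(x)

Alternatively: H(P,Q) = H(P) + D_KL(P||Q)
H(P) = 0.4680 dits
D_KL(P||Q) = 0.0221 dits

H(P,Q) = 0.4680 + 0.0221 = 0.4901 dits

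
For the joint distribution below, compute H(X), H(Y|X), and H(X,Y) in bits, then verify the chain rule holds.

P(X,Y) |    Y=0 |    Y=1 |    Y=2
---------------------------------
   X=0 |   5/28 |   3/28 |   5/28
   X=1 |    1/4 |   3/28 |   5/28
H(X,Y) = 2.5220, H(X) = 0.9963, H(Y|X) = 1.5257 (all in bits)

Chain rule: H(X,Y) = H(X) + H(Y|X)

Left side — joint entropy directly:
H(X,Y) = -Σ p(x,y) log p(x,y) = 2.5220 bits

Right side — compute H(Y|X) from the conditional distributions:
P(X) = (13/28, 15/28), so H(X) = 0.9963 bits
H(Y|X) = Σ_x P(X=x) · H(Y|X=x):
  P(Y|X=0) = (5/13, 3/13, 5/13), H(Y|X=0) = 1.5486, weight P(X=0) = 13/28
  P(Y|X=1) = (7/15, 1/5, 1/3), H(Y|X=1) = 1.5058, weight P(X=1) = 15/28
H(Y|X) = 1.5257 bits

H(X) + H(Y|X) = 0.9963 + 1.5257 = 2.5220 bits

Both sides equal 2.5220 bits. ✓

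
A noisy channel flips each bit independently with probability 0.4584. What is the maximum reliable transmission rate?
0.0050 bits

For a binary symmetric channel (BSC) with error probability p:
Capacity C = 1 - H(p) bits per symbol

where H(p) = -p log₂(p) - (1-p) log₂(1-p) is the binary entropy function.

H(0.4584) = 0.9950 bits
C = 1 - 0.9950 = 0.0050 bits per symbol

This means we can reliably transmit up to 0.0050 bits of information per channel use.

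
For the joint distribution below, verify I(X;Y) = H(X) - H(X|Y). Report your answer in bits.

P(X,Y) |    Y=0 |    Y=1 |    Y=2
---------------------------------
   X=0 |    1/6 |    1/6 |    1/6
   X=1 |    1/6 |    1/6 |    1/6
I(X;Y) = 0.0000 bits

Mutual information has multiple equivalent forms:
- I(X;Y) = H(X) - H(X|Y)
- I(X;Y) = H(Y) - H(Y|X)
- I(X;Y) = H(X) + H(Y) - H(X,Y)

Computing all quantities:
H(X) = 1.0000, H(Y) = 1.5850, H(X,Y) = 2.5850
H(X|Y) = 1.0000, H(Y|X) = 1.5850

Verification:
H(X) - H(X|Y) = 1.0000 - 1.0000 = 0.0000
H(Y) - H(Y|X) = 1.5850 - 1.5850 = 0.0000
H(X) + H(Y) - H(X,Y) = 1.0000 + 1.5850 - 2.5850 = 0.0000

All forms give I(X;Y) = 0.0000 bits. ✓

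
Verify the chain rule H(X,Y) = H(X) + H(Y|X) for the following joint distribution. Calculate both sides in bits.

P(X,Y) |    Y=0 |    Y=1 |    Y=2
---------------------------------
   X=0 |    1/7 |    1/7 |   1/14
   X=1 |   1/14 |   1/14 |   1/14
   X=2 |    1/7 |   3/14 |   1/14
H(X,Y) = 3.0391, H(X) = 1.5306, H(Y|X) = 1.5085 (all in bits)

Chain rule: H(X,Y) = H(X) + H(Y|X)

Left side — joint entropy directly:
H(X,Y) = -Σ p(x,y) log p(x,y) = 3.0391 bits

Right side — compute H(Y|X) from the conditional distributions:
P(X) = (5/14, 3/14, 3/7), so H(X) = 1.5306 bits
H(Y|X) = Σ_x P(X=x) · H(Y|X=x):
  P(Y|X=0) = (2/5, 2/5, 1/5), H(Y|X=0) = 1.5219, weight P(X=0) = 5/14
  P(Y|X=1) = (1/3, 1/3, 1/3), H(Y|X=1) = 1.5850, weight P(X=1) = 3/14
  P(Y|X=2) = (1/3, 1/2, 1/6), H(Y|X=2) = 1.4591, weight P(X=2) = 3/7
H(Y|X) = 1.5085 bits

H(X) + H(Y|X) = 1.5306 + 1.5085 = 3.0391 bits

Both sides equal 3.0391 bits. ✓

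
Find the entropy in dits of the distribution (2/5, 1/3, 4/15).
0.4713 dits

Shannon entropy is H(X) = -Σ p(x) log p(x).

For P = (2/5, 1/3, 4/15):
H = -2/5 × log_10(2/5) -1/3 × log_10(1/3) -4/15 × log_10(4/15)
H = 0.4713 dits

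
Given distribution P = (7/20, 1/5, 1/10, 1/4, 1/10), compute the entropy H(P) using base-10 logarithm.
0.6499 dits

Shannon entropy is H(X) = -Σ p(x) log p(x).

For P = (7/20, 1/5, 1/10, 1/4, 1/10):
H = -7/20 × log_10(7/20) -1/5 × log_10(1/5) -1/10 × log_10(1/10) -1/4 × log_10(1/4) -1/10 × log_10(1/10)
H = 0.6499 dits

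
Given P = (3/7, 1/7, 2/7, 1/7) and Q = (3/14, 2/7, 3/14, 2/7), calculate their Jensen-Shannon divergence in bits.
0.0650 bits

Jensen-Shannon divergence is:
JSD(P||Q) = 0.5 × D_KL(P||M) + 0.5 × D_KL(Q||M)
where M = 0.5 × (P + Q) is the mixture distribution.

M = 0.5 × (3/7, 1/7, 2/7, 1/7) + 0.5 × (3/14, 2/7, 3/14, 2/7) = (9/28, 3/14, 1/4, 3/14)

D_KL(P||M) = 0.0658 bits
D_KL(Q||M) = 0.0642 bits

JSD(P||Q) = 0.5 × 0.0658 + 0.5 × 0.0642 = 0.0650 bits

Unlike KL divergence, JSD is symmetric and bounded: 0 ≤ JSD ≤ log(2).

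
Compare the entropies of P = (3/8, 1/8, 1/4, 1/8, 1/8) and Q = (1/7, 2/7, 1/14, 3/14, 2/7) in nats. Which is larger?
Q

Computing entropies in nats:
H(P) = 1.4942
H(Q) = 1.5125

Distribution Q has higher entropy.

Intuition: The distribution closer to uniform (more spread out) has higher entropy.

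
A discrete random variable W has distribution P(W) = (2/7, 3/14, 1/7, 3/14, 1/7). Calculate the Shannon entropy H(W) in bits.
2.2709 bits

Shannon entropy is H(X) = -Σ p(x) log p(x).

For P = (2/7, 3/14, 1/7, 3/14, 1/7):
H = -2/7 × log_2(2/7) -3/14 × log_2(3/14) -1/7 × log_2(1/7) -3/14 × log_2(3/14) -1/7 × log_2(1/7)
H = 2.2709 bits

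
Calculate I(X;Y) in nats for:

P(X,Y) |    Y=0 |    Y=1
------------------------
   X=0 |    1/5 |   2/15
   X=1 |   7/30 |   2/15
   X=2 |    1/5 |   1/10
0.0015 nats

Mutual information: I(X;Y) = H(X) + H(Y) - H(X,Y)

Marginals:
P(X) = (1/3, 11/30, 3/10), H(X) = 1.0953 nats
P(Y) = (19/30, 11/30), H(Y) = 0.6572 nats

Joint entropy: H(X,Y) = 1.7509 nats

I(X;Y) = 1.0953 + 0.6572 - 1.7509 = 0.0015 nats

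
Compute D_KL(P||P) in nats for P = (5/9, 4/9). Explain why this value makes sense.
0.0000 nats

KL divergence satisfies the Gibbs inequality: D_KL(P||Q) ≥ 0 for all distributions P, Q.

D_KL(P||Q) = Σ p(x) log(p(x)/q(x))
Each term is p(x) × log_e(p(x)/p(x)) = p(x) × log_e(1) = 0, so the sum is 0.
D_KL(P||Q) = 0.0000 nats

When P = Q, the KL divergence is exactly 0, as there is no 'divergence' between identical distributions.

This non-negativity is a fundamental property: relative entropy cannot be negative because it measures how different Q is from P.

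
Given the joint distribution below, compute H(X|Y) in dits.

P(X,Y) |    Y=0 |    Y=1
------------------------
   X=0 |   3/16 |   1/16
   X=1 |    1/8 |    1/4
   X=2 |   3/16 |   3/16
0.4466 dits

Using the chain rule: H(X|Y) = H(X,Y) - H(Y)

First, compute H(X,Y) = 0.7476 dits

Marginal P(Y) = (1/2, 1/2)
H(Y) = 0.3010 dits

H(X|Y) = H(X,Y) - H(Y) = 0.7476 - 0.3010 = 0.4466 dits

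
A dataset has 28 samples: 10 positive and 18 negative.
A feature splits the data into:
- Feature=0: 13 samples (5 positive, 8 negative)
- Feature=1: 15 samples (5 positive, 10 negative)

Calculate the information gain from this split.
0.0021 bits

Information Gain = H(Y) - H(Y|Feature)

Before split:
P(positive) = 10/28 = 0.3571
H(Y) = 0.9403 bits

After split:
Feature=0: H = 0.9612 bits (weight = 13/28)
Feature=1: H = 0.9183 bits (weight = 15/28)
H(Y|Feature) = (13/28)×0.9612 + (15/28)×0.9183 = 0.9382 bits

Information Gain = 0.9403 - 0.9382 = 0.0021 bits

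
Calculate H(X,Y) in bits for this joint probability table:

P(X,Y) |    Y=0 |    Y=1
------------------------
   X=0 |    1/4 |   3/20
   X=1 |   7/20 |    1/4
1.9406 bits

Joint entropy is H(X,Y) = -Σ_{x,y} p(x,y) log p(x,y).

Summing over all non-zero entries:
H(X,Y) = -[1/4·log_2(1/4) + 3/20·log_2(3/20) + 7/20·log_2(7/20) + 1/4·log_2(1/4)]
H(X,Y) = 1.9406 bits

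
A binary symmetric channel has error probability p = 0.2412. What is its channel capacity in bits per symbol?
0.2030 bits

For a binary symmetric channel (BSC) with error probability p:
Capacity C = 1 - H(p) bits per symbol

where H(p) = -p log₂(p) - (1-p) log₂(1-p) is the binary entropy function.

H(0.2412) = 0.7970 bits
C = 1 - 0.7970 = 0.2030 bits per symbol

This means we can reliably transmit up to 0.2030 bits of information per channel use.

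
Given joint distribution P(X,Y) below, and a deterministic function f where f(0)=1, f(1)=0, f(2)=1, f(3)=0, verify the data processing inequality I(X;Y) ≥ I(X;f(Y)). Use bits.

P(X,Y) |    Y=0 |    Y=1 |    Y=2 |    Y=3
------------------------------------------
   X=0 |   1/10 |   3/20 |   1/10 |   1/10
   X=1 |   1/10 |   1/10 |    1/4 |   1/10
I(X;Y) = 0.0479, I(X;f(Y)) = 0.0267, inequality holds: 0.0479 ≥ 0.0267

Data Processing Inequality: For any Markov chain X → Y → Z, we have I(X;Y) ≥ I(X;Z).

Here Z = f(Y) is a deterministic function of Y, forming X → Y → Z.

Original I(X;Y) = 0.0479 bits

After applying f:
P(X,Z) where Z=f(Y):
- P(X,Z=0) = P(X,Y=1) + P(X,Y=3)
- P(X,Z=1) = P(X,Y=0) + P(X,Y=2)

I(X;Z) = I(X;f(Y)) = 0.0267 bits

Verification: 0.0479 ≥ 0.0267 ✓

Information cannot be created by processing; the function f can only lose information about X.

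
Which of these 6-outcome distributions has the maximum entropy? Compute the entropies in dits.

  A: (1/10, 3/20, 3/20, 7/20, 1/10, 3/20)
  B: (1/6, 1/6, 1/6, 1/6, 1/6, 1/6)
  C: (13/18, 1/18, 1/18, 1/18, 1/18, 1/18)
B

For a discrete distribution over n outcomes, entropy is maximized by the uniform distribution.

Computing entropies:
H(A) = 0.7303 dits
H(B) = 0.7782 dits
H(C) = 0.4508 dits

The uniform distribution (where all probabilities equal 1/6) achieves the maximum entropy of log_10(6) = 0.7782 dits.

Distribution B has the highest entropy.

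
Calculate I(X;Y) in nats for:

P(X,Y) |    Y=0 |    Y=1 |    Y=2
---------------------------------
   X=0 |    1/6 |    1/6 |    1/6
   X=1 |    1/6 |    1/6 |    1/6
0.0000 nats

Mutual information: I(X;Y) = H(X) + H(Y) - H(X,Y)

Marginals:
P(X) = (1/2, 1/2), H(X) = 0.6931 nats
P(Y) = (1/3, 1/3, 1/3), H(Y) = 1.0986 nats

Joint entropy: H(X,Y) = 1.7918 nats

I(X;Y) = 0.6931 + 1.0986 - 1.7918 = 0.0000 nats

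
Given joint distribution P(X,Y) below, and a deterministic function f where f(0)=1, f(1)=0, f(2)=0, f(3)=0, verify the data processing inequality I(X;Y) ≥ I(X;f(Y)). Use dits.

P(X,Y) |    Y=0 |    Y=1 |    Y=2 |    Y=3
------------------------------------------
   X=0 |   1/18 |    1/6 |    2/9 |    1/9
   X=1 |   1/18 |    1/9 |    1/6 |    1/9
I(X;Y) = 0.0015, I(X;f(Y)) = 0.0003, inequality holds: 0.0015 ≥ 0.0003

Data Processing Inequality: For any Markov chain X → Y → Z, we have I(X;Y) ≥ I(X;Z).

Here Z = f(Y) is a deterministic function of Y, forming X → Y → Z.

Original I(X;Y) = 0.0015 dits

After applying f:
P(X,Z) where Z=f(Y):
- P(X,Z=0) = P(X,Y=1) + P(X,Y=2) + P(X,Y=3)
- P(X,Z=1) = P(X,Y=0)

I(X;Z) = I(X;f(Y)) = 0.0003 dits

Verification: 0.0015 ≥ 0.0003 ✓

Information cannot be created by processing; the function f can only lose information about X.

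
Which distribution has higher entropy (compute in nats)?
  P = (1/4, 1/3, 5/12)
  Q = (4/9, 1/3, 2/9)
P

Computing entropies in nats:
H(P) = 1.0776
H(Q) = 1.0609

Distribution P has higher entropy.

Intuition: The distribution closer to uniform (more spread out) has higher entropy.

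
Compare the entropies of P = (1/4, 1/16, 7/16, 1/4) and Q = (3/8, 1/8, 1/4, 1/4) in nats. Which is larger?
Q

Computing entropies in nats:
H(P) = 1.2281
H(Q) = 1.3209

Distribution Q has higher entropy.

Intuition: The distribution closer to uniform (more spread out) has higher entropy.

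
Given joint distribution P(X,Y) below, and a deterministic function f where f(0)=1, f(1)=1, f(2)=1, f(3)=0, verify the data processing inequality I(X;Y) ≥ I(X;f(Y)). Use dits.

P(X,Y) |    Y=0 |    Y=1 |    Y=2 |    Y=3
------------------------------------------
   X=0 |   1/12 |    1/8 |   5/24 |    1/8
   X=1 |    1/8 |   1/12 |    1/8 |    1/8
I(X;Y) = 0.0067, I(X;f(Y)) = 0.0005, inequality holds: 0.0067 ≥ 0.0005

Data Processing Inequality: For any Markov chain X → Y → Z, we have I(X;Y) ≥ I(X;Z).

Here Z = f(Y) is a deterministic function of Y, forming X → Y → Z.

Original I(X;Y) = 0.0067 dits

After applying f:
P(X,Z) where Z=f(Y):
- P(X,Z=0) = P(X,Y=3)
- P(X,Z=1) = P(X,Y=0) + P(X,Y=1) + P(X,Y=2)

I(X;Z) = I(X;f(Y)) = 0.0005 dits

Verification: 0.0067 ≥ 0.0005 ✓

Information cannot be created by processing; the function f can only lose information about X.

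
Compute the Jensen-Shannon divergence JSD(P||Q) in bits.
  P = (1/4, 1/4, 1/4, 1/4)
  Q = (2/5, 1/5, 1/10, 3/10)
0.0402 bits

Jensen-Shannon divergence is:
JSD(P||Q) = 0.5 × D_KL(P||M) + 0.5 × D_KL(Q||M)
where M = 0.5 × (P + Q) is the mixture distribution.

M = 0.5 × (1/4, 1/4, 1/4, 1/4) + 0.5 × (2/5, 1/5, 1/10, 3/10) = (13/40, 9/40, 7/40, 11/40)

D_KL(P||M) = 0.0376 bits
D_KL(Q||M) = 0.0428 bits

JSD(P||Q) = 0.5 × 0.0376 + 0.5 × 0.0428 = 0.0402 bits

Unlike KL divergence, JSD is symmetric and bounded: 0 ≤ JSD ≤ log(2).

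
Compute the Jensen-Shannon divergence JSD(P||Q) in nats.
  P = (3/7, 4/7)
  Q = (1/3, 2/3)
0.0048 nats

Jensen-Shannon divergence is:
JSD(P||Q) = 0.5 × D_KL(P||M) + 0.5 × D_KL(Q||M)
where M = 0.5 × (P + Q) is the mixture distribution.

M = 0.5 × (3/7, 4/7) + 0.5 × (1/3, 2/3) = (8/21, 13/21)

D_KL(P||M) = 0.0047 nats
D_KL(Q||M) = 0.0049 nats

JSD(P||Q) = 0.5 × 0.0047 + 0.5 × 0.0049 = 0.0048 nats

Unlike KL divergence, JSD is symmetric and bounded: 0 ≤ JSD ≤ log(2).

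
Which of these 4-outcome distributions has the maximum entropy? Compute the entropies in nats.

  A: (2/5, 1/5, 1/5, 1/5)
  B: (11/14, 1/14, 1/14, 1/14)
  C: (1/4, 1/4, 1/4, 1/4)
C

For a discrete distribution over n outcomes, entropy is maximized by the uniform distribution.

Computing entropies:
H(A) = 1.3322 nats
H(B) = 0.7550 nats
H(C) = 1.3863 nats

The uniform distribution (where all probabilities equal 1/4) achieves the maximum entropy of log_e(4) = 1.3863 nats.

Distribution C has the highest entropy.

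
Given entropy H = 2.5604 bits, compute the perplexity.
5.8987

Perplexity is 2^H (or exp(H) for natural log).

H = 2.5604 bits
Perplexity = 2^2.5604 = 5.8987

Interpretation: The model's uncertainty is equivalent to choosing uniformly among 5.9 options.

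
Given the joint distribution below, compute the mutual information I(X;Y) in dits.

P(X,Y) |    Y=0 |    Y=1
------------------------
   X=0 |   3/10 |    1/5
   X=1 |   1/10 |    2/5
0.0375 dits

Mutual information: I(X;Y) = H(X) + H(Y) - H(X,Y)

Marginals:
P(X) = (1/2, 1/2), H(X) = 0.3010 dits
P(Y) = (2/5, 3/5), H(Y) = 0.2923 dits

Joint entropy: H(X,Y) = 0.5558 dits

I(X;Y) = 0.3010 + 0.2923 - 0.5558 = 0.0375 dits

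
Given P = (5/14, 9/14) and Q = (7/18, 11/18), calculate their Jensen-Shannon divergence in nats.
0.0005 nats

Jensen-Shannon divergence is:
JSD(P||Q) = 0.5 × D_KL(P||M) + 0.5 × D_KL(Q||M)
where M = 0.5 × (P + Q) is the mixture distribution.

M = 0.5 × (5/14, 9/14) + 0.5 × (7/18, 11/18) = (0.373016, 0.626984)

D_KL(P||M) = 0.0005 nats
D_KL(Q||M) = 0.0005 nats

JSD(P||Q) = 0.5 × 0.0005 + 0.5 × 0.0005 = 0.0005 nats

Unlike KL divergence, JSD is symmetric and bounded: 0 ≤ JSD ≤ log(2).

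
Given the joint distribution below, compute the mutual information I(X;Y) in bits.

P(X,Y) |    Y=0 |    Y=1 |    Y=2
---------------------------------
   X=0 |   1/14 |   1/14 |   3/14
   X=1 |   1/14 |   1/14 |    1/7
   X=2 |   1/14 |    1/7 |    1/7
0.0309 bits

Mutual information: I(X;Y) = H(X) + H(Y) - H(X,Y)

Marginals:
P(X) = (5/14, 2/7, 5/14), H(X) = 1.5774 bits
P(Y) = (3/14, 2/7, 1/2), H(Y) = 1.4926 bits

Joint entropy: H(X,Y) = 3.0391 bits

I(X;Y) = 1.5774 + 1.4926 - 3.0391 = 0.0309 bits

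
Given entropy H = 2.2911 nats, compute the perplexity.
9.8858

Perplexity is e^H (or exp(H) for natural log).

H = 2.2911 nats
Perplexity = e^2.2911 = 9.8858

Interpretation: The model's uncertainty is equivalent to choosing uniformly among 9.9 options.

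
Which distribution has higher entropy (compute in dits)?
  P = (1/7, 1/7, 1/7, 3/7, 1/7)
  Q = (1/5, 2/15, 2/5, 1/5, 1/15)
P

Computing entropies in dits:
H(P) = 0.6406
H(Q) = 0.6338

Distribution P has higher entropy.

Intuition: The distribution closer to uniform (more spread out) has higher entropy.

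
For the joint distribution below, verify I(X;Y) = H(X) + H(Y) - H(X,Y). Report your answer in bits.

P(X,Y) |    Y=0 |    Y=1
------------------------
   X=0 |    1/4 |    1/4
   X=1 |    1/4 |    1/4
I(X;Y) = 0.0000 bits

Mutual information has multiple equivalent forms:
- I(X;Y) = H(X) - H(X|Y)
- I(X;Y) = H(Y) - H(Y|X)
- I(X;Y) = H(X) + H(Y) - H(X,Y)

Computing all quantities:
H(X) = 1.0000, H(Y) = 1.0000, H(X,Y) = 2.0000
H(X|Y) = 1.0000, H(Y|X) = 1.0000

Verification:
H(X) - H(X|Y) = 1.0000 - 1.0000 = 0.0000
H(Y) - H(Y|X) = 1.0000 - 1.0000 = 0.0000
H(X) + H(Y) - H(X,Y) = 1.0000 + 1.0000 - 2.0000 = 0.0000

All forms give I(X;Y) = 0.0000 bits. ✓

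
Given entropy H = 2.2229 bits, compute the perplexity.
4.6683

Perplexity is 2^H (or exp(H) for natural log).

H = 2.2229 bits
Perplexity = 2^2.2229 = 4.6683

Interpretation: The model's uncertainty is equivalent to choosing uniformly among 4.7 options.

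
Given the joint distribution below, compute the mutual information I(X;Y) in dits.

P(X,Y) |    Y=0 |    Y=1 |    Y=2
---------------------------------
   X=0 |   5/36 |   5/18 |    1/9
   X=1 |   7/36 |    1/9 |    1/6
0.0198 dits

Mutual information: I(X;Y) = H(X) + H(Y) - H(X,Y)

Marginals:
P(X) = (19/36, 17/36), H(X) = 0.3004 dits
P(Y) = (1/3, 7/18, 5/18), H(Y) = 0.4731 dits

Joint entropy: H(X,Y) = 0.7536 dits

I(X;Y) = 0.3004 + 0.4731 - 0.7536 = 0.0198 dits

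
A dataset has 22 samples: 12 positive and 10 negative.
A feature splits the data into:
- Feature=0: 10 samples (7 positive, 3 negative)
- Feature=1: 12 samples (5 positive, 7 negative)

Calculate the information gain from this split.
0.0590 bits

Information Gain = H(Y) - H(Y|Feature)

Before split:
P(positive) = 12/22 = 0.5455
H(Y) = 0.9940 bits

After split:
Feature=0: H = 0.8813 bits (weight = 10/22)
Feature=1: H = 0.9799 bits (weight = 12/22)
H(Y|Feature) = (10/22)×0.8813 + (12/22)×0.9799 = 0.9351 bits

Information Gain = 0.9940 - 0.9351 = 0.0590 bits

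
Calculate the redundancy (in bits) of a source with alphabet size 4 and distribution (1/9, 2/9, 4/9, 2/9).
0.1634 bits

Redundancy measures how far a source is from maximum entropy:
R = H_max - H(X)

Maximum entropy for 4 symbols: H_max = log_2(4) = 2.0000 bits
Actual entropy: H(X) = 1.8366 bits
Redundancy: R = 2.0000 - 1.8366 = 0.1634 bits

This redundancy represents potential for compression: the source could be compressed by 0.1634 bits per symbol.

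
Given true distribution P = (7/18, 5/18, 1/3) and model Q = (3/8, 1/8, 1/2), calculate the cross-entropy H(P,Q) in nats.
1.1901 nats

Cross-entropy: H(P,Q) = -Σ p(x) log q(x)

Alternatively: H(P,Q) = H(P) + D_KL(P||Q)
H(P) = 1.0893 nats
D_KL(P||Q) = 0.1008 nats

H(P,Q) = 1.0893 + 0.1008 = 1.1901 nats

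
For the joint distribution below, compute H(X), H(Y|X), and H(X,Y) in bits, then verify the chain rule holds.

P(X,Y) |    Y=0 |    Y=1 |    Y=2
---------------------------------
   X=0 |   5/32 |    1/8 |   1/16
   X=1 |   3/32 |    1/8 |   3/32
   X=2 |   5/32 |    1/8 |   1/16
H(X,Y) = 3.1022, H(X) = 1.5835, H(Y|X) = 1.5187 (all in bits)

Chain rule: H(X,Y) = H(X) + H(Y|X)

Left side — joint entropy directly:
H(X,Y) = -Σ p(x,y) log p(x,y) = 3.1022 bits

Right side — compute H(Y|X) from the conditional distributions:
P(X) = (11/32, 5/16, 11/32), so H(X) = 1.5835 bits
H(Y|X) = Σ_x P(X=x) · H(Y|X=x):
  P(Y|X=0) = (5/11, 4/11, 2/11), H(Y|X=0) = 1.4949, weight P(X=0) = 11/32
  P(Y|X=1) = (3/10, 2/5, 3/10), H(Y|X=1) = 1.5710, weight P(X=1) = 5/16
  P(Y|X=2) = (5/11, 4/11, 2/11), H(Y|X=2) = 1.4949, weight P(X=2) = 11/32
H(Y|X) = 1.5187 bits

H(X) + H(Y|X) = 1.5835 + 1.5187 = 3.1022 bits

Both sides equal 3.1022 bits. ✓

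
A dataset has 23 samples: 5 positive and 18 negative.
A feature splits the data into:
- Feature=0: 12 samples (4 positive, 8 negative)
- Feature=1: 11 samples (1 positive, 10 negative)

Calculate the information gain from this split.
0.0661 bits

Information Gain = H(Y) - H(Y|Feature)

Before split:
P(positive) = 5/23 = 0.2174
H(Y) = 0.7554 bits

After split:
Feature=0: H = 0.9183 bits (weight = 12/23)
Feature=1: H = 0.4395 bits (weight = 11/23)
H(Y|Feature) = (12/23)×0.9183 + (11/23)×0.4395 = 0.6893 bits

Information Gain = 0.7554 - 0.6893 = 0.0661 bits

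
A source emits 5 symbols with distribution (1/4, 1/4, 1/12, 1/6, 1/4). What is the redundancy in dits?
0.0278 dits

Redundancy measures how far a source is from maximum entropy:
R = H_max - H(X)

Maximum entropy for 5 symbols: H_max = log_10(5) = 0.6990 dits
Actual entropy: H(X) = 0.6712 dits
Redundancy: R = 0.6990 - 0.6712 = 0.0278 dits

This redundancy represents potential for compression: the source could be compressed by 0.0278 dits per symbol.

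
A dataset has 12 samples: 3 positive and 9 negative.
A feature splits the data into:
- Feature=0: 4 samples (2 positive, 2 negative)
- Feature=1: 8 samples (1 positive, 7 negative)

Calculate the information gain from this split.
0.1156 bits

Information Gain = H(Y) - H(Y|Feature)

Before split:
P(positive) = 3/12 = 0.2500
H(Y) = 0.8113 bits

After split:
Feature=0: H = 1.0000 bits (weight = 4/12)
Feature=1: H = 0.5436 bits (weight = 8/12)
H(Y|Feature) = (4/12)×1.0000 + (8/12)×0.5436 = 0.6957 bits

Information Gain = 0.8113 - 0.6957 = 0.1156 bits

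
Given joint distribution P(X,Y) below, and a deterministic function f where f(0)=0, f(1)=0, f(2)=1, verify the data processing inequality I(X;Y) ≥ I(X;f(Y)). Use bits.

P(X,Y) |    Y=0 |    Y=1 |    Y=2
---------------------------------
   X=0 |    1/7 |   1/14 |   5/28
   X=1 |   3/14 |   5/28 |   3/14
I(X;Y) = 0.0136, I(X;f(Y)) = 0.0074, inequality holds: 0.0136 ≥ 0.0074

Data Processing Inequality: For any Markov chain X → Y → Z, we have I(X;Y) ≥ I(X;Z).

Here Z = f(Y) is a deterministic function of Y, forming X → Y → Z.

Original I(X;Y) = 0.0136 bits

After applying f:
P(X,Z) where Z=f(Y):
- P(X,Z=0) = P(X,Y=0) + P(X,Y=1)
- P(X,Z=1) = P(X,Y=2)

I(X;Z) = I(X;f(Y)) = 0.0074 bits

Verification: 0.0136 ≥ 0.0074 ✓

Information cannot be created by processing; the function f can only lose information about X.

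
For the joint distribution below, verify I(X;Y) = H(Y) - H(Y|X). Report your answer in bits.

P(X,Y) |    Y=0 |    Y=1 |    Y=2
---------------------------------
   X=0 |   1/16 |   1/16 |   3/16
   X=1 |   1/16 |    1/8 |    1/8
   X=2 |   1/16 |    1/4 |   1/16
I(X;Y) = 0.1319 bits

Mutual information has multiple equivalent forms:
- I(X;Y) = H(X) - H(X|Y)
- I(X;Y) = H(Y) - H(Y|X)
- I(X;Y) = H(X) + H(Y) - H(X,Y)

Computing all quantities:
H(X) = 1.5794, H(Y) = 1.5052, H(X,Y) = 2.9528
H(X|Y) = 1.4476, H(Y|X) = 1.3734

Verification:
H(X) - H(X|Y) = 1.5794 - 1.4476 = 0.1319
H(Y) - H(Y|X) = 1.5052 - 1.3734 = 0.1319
H(X) + H(Y) - H(X,Y) = 1.5794 + 1.5052 - 2.9528 = 0.1319

All forms give I(X;Y) = 0.1319 bits. ✓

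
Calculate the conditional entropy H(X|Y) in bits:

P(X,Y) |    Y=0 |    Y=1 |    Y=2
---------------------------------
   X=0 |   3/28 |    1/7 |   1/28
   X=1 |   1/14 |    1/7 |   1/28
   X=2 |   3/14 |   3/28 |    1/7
1.4499 bits

Using the chain rule: H(X|Y) = H(X,Y) - H(Y)

First, compute H(X,Y) = 2.9852 bits

Marginal P(Y) = (11/28, 11/28, 3/14)
H(Y) = 1.5353 bits

H(X|Y) = H(X,Y) - H(Y) = 2.9852 - 1.5353 = 1.4499 bits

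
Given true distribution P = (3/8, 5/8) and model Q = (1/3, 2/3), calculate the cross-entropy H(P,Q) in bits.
0.9600 bits

Cross-entropy: H(P,Q) = -Σ p(x) log q(x)

Alternatively: H(P,Q) = H(P) + D_KL(P||Q)
H(P) = 0.9544 bits
D_KL(P||Q) = 0.0055 bits

H(P,Q) = 0.9544 + 0.0055 = 0.9600 bits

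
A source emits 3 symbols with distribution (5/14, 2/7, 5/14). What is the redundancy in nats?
0.0052 nats

Redundancy measures how far a source is from maximum entropy:
R = H_max - H(X)

Maximum entropy for 3 symbols: H_max = log_e(3) = 1.0986 nats
Actual entropy: H(X) = 1.0934 nats
Redundancy: R = 1.0986 - 1.0934 = 0.0052 nats

This redundancy represents potential for compression: the source could be compressed by 0.0052 nats per symbol.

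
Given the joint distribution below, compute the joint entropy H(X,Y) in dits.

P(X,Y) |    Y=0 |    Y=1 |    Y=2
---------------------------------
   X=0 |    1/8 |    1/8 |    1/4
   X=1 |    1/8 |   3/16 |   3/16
0.7618 dits

Joint entropy is H(X,Y) = -Σ_{x,y} p(x,y) log p(x,y).

Summing over all non-zero entries:
H(X,Y) = -[1/8·log_10(1/8) + 1/8·log_10(1/8) + 1/4·log_10(1/4) + 1/8·log_10(1/8) + 3/16·log_10(3/16) + 3/16·log_10(3/16)]
H(X,Y) = 0.7618 dits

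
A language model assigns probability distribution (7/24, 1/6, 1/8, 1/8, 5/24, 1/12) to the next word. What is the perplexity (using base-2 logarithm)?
5.5386

Perplexity is 2^H (or exp(H) for natural log).

First, H = -Σ p log p = 2.4695 bits
Perplexity = 2^2.4695 = 5.5386

Interpretation: The model's uncertainty is equivalent to choosing uniformly among 5.5 options.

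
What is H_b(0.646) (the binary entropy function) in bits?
0.9376 bits

The binary entropy function is:
H(p) = -p log(p) - (1-p) log(1-p)

H(0.646) = -0.646 × log_2(0.646) - 0.354 × log_2(0.354)
H(0.646) = 0.9376 bits

Note: Binary entropy is maximized at p=0.5 (H=1 bit) and minimized at p=0 or p=1 (H=0).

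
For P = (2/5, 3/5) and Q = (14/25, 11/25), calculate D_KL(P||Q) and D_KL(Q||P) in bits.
D_KL(P||Q) = 0.0743, D_KL(Q||P) = 0.0750

KL divergence is not symmetric: D_KL(P||Q) ≠ D_KL(Q||P) in general.

D_KL(P||Q) = 0.0743 bits
D_KL(Q||P) = 0.0750 bits

No, they are not equal!

This asymmetry is why KL divergence is not a true distance metric.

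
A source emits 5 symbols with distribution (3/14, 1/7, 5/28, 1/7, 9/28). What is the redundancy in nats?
0.0509 nats

Redundancy measures how far a source is from maximum entropy:
R = H_max - H(X)

Maximum entropy for 5 symbols: H_max = log_e(5) = 1.6094 nats
Actual entropy: H(X) = 1.5585 nats
Redundancy: R = 1.6094 - 1.5585 = 0.0509 nats

This redundancy represents potential for compression: the source could be compressed by 0.0509 nats per symbol.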